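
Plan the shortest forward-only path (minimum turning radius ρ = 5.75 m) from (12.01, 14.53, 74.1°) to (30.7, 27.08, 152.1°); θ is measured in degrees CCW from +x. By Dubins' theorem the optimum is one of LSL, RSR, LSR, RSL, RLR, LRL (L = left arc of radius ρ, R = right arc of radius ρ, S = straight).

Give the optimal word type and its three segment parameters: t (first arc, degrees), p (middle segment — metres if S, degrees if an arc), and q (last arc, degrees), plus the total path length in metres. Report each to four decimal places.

Let ψ = atan2(Δy, Δx) = atan2(12.55, 18.69) = 33.8807° be the start→goal bearing.
Normalize: d = |goal − start| / ρ = 22.512632/5.75 = 3.915240, α = (θ_start − ψ) mod 360° = 40.2193° = 0.701960 rad, β = (θ_goal − ψ) mod 360° = 118.2193° = 2.063317 rad.
Common terms: sin α = 0.645716, cos α = 0.763578, sin β = 0.881144, cos β = -0.472848, cos(α−β) = 0.207912, d² = 15.329107. Work in radians in the unit-radius frame; every candidate has L = ρ·(t + p + q).
LSL: p² = 2 + d² − 2cos(α−β) + 2d(sin α − sin β) = 15.069767; p = √p² = 3.881980; φ = atan2(cos β − cos α, d + sin α − sin β) = -0.324151 rad; t = (φ − α) mod 2π = 5.257074 rad, q = (β − φ) mod 2π = 2.387468 rad → L = 5.75·(5.257074 + 3.881980 + 2.387468) = 5.75·11.526522 = 66.277501 m
RSR: p² = 2 + d² − 2cos(α−β) + 2d(sin β − sin α) = 18.756800; p = √p² = 4.330912; φ = atan2(cos α − cos β, d − sin α + sin β) = 0.289516 rad; t = (α − φ) mod 2π = 0.412444 rad, q = (φ − β) mod 2π = 4.509385 rad → L = 5.75·(0.412444 + 4.330912 + 4.509385) = 5.75·9.252741 = 53.203259 m
LSR: p² = d² − 2 + 2cos(α−β) + 2d(sin α + sin β) = 25.700973; p = √p² = 5.069613; φ = atan2(−cos α − cos β, d + sin α + sin β) − atan2(−2, p) = 0.322391 rad; t = (φ − α) mod 2π = 5.903616 rad, q = (φ − β) mod 2π = 4.542259 rad → L = 5.75·(5.903616 + 5.069613 + 4.542259) = 5.75·15.515488 = 89.214057 m
RSL: p² = d² − 2 + 2cos(α−β) − 2d(sin α + sin β) = 1.788887; p = √p² = 1.337493; φ = atan2(cos α + cos β, d − sin α − sin β) − atan2(2, p) = -0.860224 rad; t = (α − φ) mod 2π = 1.562185 rad, q = (β − φ) mod 2π = 2.923541 rad → L = 5.75·(1.562185 + 1.337493 + 2.923541) = 5.75·5.823219 = 33.483508 m
RLR: c = (6 − d² + 2cos(α−β) + 2d(sin α − sin β))/8 = -1.344600, |c| > 1 → infeasible
LRL: c = (6 − d² + 2cos(α−β) − 2d(sin α − sin β))/8 = -0.883721; p = 2π − arccos c = 3.628635 rad; φ = atan2(cos β − cos α, d + sin α − sin β) = -0.324151 rad; t = (φ − α + p/2) mod 2π = 0.788207 rad, q = (β − α − t + p) mod 2π = 4.201785 rad → L = 5.75·(0.788207 + 3.628635 + 4.201785) = 5.75·8.618627 = 49.557106 m
Shortest: RSL with L = 33.483508 m ≈ 33.4835 m
Convert RSL to answer units (arcs ×180/π): t = 1.562185·180/π = 89.5066°, p = ρ·p = 5.75·1.337493 = 7.6906 m, q = 2.923541·180/π = 167.5066°, L = 33.4835 m.

RSL: t = 89.5066°, p = 7.6906 m, q = 167.5066°, L = 33.4835 m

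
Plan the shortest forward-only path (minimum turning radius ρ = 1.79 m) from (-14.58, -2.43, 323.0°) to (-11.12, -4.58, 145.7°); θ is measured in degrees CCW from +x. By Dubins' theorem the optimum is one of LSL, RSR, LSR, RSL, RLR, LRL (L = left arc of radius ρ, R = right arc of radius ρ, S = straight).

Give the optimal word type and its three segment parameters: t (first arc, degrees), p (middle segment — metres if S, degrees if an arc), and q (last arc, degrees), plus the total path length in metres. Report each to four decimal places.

RSL: t = 54.3671°, p = 2.1143 m, q = 237.0671°, L = 11.2192 m

Let ψ = atan2(Δy, Δx) = atan2(-2.15, 3.46) = -31.8563° be the start→goal bearing.
Normalize: d = |goal − start| / ρ = 4.073586/1.79 = 2.275746, α = (θ_start − ψ) mod 360° = 354.8563° = 6.193411 rad, β = (θ_goal − ψ) mod 360° = 177.5563° = 3.098942 rad.
Common terms: sin α = -0.089654, cos α = 0.995973, sin β = 0.042638, cos β = -0.999091, cos(α−β) = -0.998890, d² = 5.179021. Work in radians in the unit-radius frame; every candidate has L = ρ·(t + p + q).
LSL: p² = 2 + d² − 2cos(α−β) + 2d(sin α − sin β) = 8.574675; p = √p² = 2.928255; φ = atan2(cos β − cos α, d + sin α − sin β) = -0.749558 rad; t = (φ − α) mod 2π = 5.623402 rad, q = (β − φ) mod 2π = 3.848499 rad → L = 1.79·(5.623402 + 2.928255 + 3.848499) = 1.79·12.400156 = 22.196280 m
RSR: p² = 2 + d² − 2cos(α−β) + 2d(sin β − sin α) = 9.778926; p = √p² = 3.127127; φ = atan2(cos α − cos β, d − sin α + sin β) = 0.691880 rad; t = (α − φ) mod 2π = 5.501531 rad, q = (φ − β) mod 2π = 3.876123 rad → L = 1.79·(5.501531 + 3.127127 + 3.876123) = 1.79·12.504782 = 22.383559 m
LSR: p² = d² − 2 + 2cos(α−β) + 2d(sin α + sin β) = 0.967247; p = √p² = 0.983487; φ = atan2(−cos α − cos β, d + sin α + sin β) − atan2(−2, p) = 1.115175 rad; t = (φ − α) mod 2π = 1.204949 rad, q = (φ − β) mod 2π = 4.299418 rad → L = 1.79·(1.204949 + 0.983487 + 4.299418) = 1.79·6.487854 = 11.613259 m
RSL: p² = d² − 2 + 2cos(α−β) − 2d(sin α + sin β) = 1.395235; p = √p² = 1.181201; φ = atan2(cos α + cos β, d − sin α − sin β) − atan2(2, p) = -1.038659 rad; t = (α − φ) mod 2π = 0.948885 rad, q = (β − φ) mod 2π = 4.137601 rad → L = 1.79·(0.948885 + 1.181201 + 4.137601) = 1.79·6.267686 = 11.219159 m
RLR: c = (6 − d² + 2cos(α−β) + 2d(sin α − sin β))/8 = -0.222366; p = 2π − arccos c = 4.488149 rad; φ = atan2(cos α − cos β, d − sin α + sin β) = 0.691880 rad; t = (α − φ + p/2) mod 2π = 1.462420 rad, q = (α − β − t + p) mod 2π = 6.120198 rad → L = 1.79·(1.462420 + 4.488149 + 6.120198) = 1.79·12.070766 = 21.606671 m
LRL: c = (6 − d² + 2cos(α−β) − 2d(sin α − sin β))/8 = -0.071834; p = 2π − arccos c = 4.640493 rad; φ = atan2(cos β − cos α, d + sin α − sin β) = -0.749558 rad; t = (φ − α + p/2) mod 2π = 1.660463 rad, q = (β − α − t + p) mod 2π = 6.168746 rad → L = 1.79·(1.660463 + 4.640493 + 6.168746) = 1.79·12.469702 = 22.320767 m
Shortest: RSL with L = 11.219159 m ≈ 11.2192 m
Convert RSL to answer units (arcs ×180/π): t = 0.948885·180/π = 54.3671°, p = ρ·p = 1.79·1.181201 = 2.1143 m, q = 4.137601·180/π = 237.0671°, L = 11.2192 m.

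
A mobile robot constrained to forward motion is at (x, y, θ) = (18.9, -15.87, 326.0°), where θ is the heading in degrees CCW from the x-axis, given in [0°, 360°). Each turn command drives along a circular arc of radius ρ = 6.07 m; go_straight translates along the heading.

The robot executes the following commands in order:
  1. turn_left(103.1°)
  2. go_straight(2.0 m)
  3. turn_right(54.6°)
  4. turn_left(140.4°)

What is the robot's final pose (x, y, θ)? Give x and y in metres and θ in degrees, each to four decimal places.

set_pose: (x, y, θ) = (18.9000, -15.8700, 326.0000°), ρ = 6.07
turn_left(103.1°): centre at ρ to the left, rotate +103.1° → (27.9649, -13.0031, 429.1000° ≡ 69.1000°)
go_straight(2.0): x += 2.0·cos θ, y += 2.0·sin θ → (28.6784, -11.1347, 69.1000°)
turn_right(54.6°): centre at ρ to the right, rotate −54.6° → (32.8292, -7.4235, 14.5000°)
turn_left(140.4°): centre at ρ to the left, rotate +140.4° → (33.8843, 3.9500, 154.9000°)

(33.8843, 3.9500, 154.9000°)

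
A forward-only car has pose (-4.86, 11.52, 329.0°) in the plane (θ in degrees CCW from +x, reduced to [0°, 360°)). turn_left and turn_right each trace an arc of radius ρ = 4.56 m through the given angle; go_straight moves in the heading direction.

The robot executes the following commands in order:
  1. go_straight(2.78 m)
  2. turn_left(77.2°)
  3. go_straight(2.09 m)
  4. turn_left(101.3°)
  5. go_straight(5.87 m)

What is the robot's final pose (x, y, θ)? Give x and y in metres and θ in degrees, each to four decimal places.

(-1.1825, 22.5052, 147.5000°)

set_pose: (x, y, θ) = (-4.8600, 11.5200, 329.0000°), ρ = 4.56
go_straight(2.78): x += 2.78·cos θ, y += 2.78·sin θ → (-2.4771, 10.0882, 329.0000°)
turn_left(77.2°): centre at ρ to the left, rotate +77.2° → (3.1627, 10.8407, 406.2000° ≡ 46.2000°)
go_straight(2.09): x += 2.09·cos θ, y += 2.09·sin θ → (4.6093, 12.3492, 46.2000°)
turn_left(101.3°): centre at ρ to the left, rotate +101.3° → (3.7682, 19.3512, 147.5000°)
go_straight(5.87): x += 5.87·cos θ, y += 5.87·sin θ → (-1.1825, 22.5052, 147.5000°)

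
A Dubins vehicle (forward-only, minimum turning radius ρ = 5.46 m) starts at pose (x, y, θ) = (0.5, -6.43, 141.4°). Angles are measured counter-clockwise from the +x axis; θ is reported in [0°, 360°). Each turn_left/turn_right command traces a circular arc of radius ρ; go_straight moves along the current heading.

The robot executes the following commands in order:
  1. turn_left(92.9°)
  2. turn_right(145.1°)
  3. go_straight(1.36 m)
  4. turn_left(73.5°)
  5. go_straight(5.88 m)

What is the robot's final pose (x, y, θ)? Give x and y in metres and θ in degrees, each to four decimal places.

set_pose: (x, y, θ) = (0.5000, -6.4300, 141.4000°), ρ = 5.46
turn_left(92.9°): centre at ρ to the left, rotate +92.9° → (-7.3404, -7.5110, 234.3000°)
turn_right(145.1°): centre at ρ to the right, rotate −145.1° → (-17.2338, -4.2486, 89.2000°)
go_straight(1.36): x += 1.36·cos θ, y += 1.36·sin θ → (-17.2148, -2.8887, 89.2000°)
turn_left(73.5°): centre at ρ to the left, rotate +73.5° → (-21.0506, 2.4005, 162.7000°)
go_straight(5.88): x += 5.88·cos θ, y += 5.88·sin θ → (-26.6646, 4.1491, 162.7000°)

(-26.6646, 4.1491, 162.7000°)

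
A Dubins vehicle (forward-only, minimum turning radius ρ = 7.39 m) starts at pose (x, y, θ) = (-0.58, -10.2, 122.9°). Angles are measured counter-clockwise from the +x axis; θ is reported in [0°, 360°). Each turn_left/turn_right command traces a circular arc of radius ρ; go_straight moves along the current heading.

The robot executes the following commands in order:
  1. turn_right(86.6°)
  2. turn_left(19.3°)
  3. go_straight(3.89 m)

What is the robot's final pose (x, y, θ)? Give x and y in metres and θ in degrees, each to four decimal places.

set_pose: (x, y, θ) = (-0.5800, -10.2000, 122.9000°), ρ = 7.39
turn_right(86.6°): centre at ρ to the right, rotate −86.6° → (1.2498, -0.2301, 36.3000°)
turn_left(19.3°): centre at ρ to the left, rotate +19.3° → (2.9724, 1.5506, 55.6000°)
go_straight(3.89): x += 3.89·cos θ, y += 3.89·sin θ → (5.1701, 4.7603, 55.6000°)

(5.1701, 4.7603, 55.6000°)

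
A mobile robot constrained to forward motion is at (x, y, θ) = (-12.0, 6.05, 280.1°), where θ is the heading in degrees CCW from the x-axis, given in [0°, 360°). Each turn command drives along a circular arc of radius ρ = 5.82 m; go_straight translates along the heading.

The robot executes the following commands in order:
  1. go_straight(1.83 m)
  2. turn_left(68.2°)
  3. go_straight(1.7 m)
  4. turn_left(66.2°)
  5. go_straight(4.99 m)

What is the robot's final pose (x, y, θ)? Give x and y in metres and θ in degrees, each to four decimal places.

(3.3513, 5.6070, 54.5000°)

set_pose: (x, y, θ) = (-12.0000, 6.0500, 280.1000°), ρ = 5.82
go_straight(1.83): x += 1.83·cos θ, y += 1.83·sin θ → (-11.6791, 4.2484, 280.1000°)
turn_left(68.2°): centre at ρ to the left, rotate +68.2° → (-7.1295, -0.4301, 348.3000°)
go_straight(1.7): x += 1.7·cos θ, y += 1.7·sin θ → (-5.4648, -0.7748, 348.3000°)
turn_left(66.2°): centre at ρ to the left, rotate +66.2° → (0.4536, 1.5446, 414.5000° ≡ 54.5000°)
go_straight(4.99): x += 4.99·cos θ, y += 4.99·sin θ → (3.3513, 5.6070, 54.5000°)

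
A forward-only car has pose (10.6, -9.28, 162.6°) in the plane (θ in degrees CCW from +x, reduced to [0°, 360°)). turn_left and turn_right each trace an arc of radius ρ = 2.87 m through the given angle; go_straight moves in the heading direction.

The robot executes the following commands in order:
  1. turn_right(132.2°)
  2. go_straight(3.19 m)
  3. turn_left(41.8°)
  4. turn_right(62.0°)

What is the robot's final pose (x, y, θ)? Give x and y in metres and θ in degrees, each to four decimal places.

(16.2620, 1.0937, 10.2000°)

set_pose: (x, y, θ) = (10.6000, -9.2800, 162.6000°), ρ = 2.87
turn_right(132.2°): centre at ρ to the right, rotate −132.2° → (10.0059, -4.0659, 30.4000°)
go_straight(3.19): x += 3.19·cos θ, y += 3.19·sin θ → (12.7573, -2.4517, 30.4000°)
turn_left(41.8°): centre at ρ to the left, rotate +41.8° → (14.0376, -0.8536, 72.2000°)
turn_right(62.0°): centre at ρ to the right, rotate −62.0° → (16.2620, 1.0937, 10.2000°)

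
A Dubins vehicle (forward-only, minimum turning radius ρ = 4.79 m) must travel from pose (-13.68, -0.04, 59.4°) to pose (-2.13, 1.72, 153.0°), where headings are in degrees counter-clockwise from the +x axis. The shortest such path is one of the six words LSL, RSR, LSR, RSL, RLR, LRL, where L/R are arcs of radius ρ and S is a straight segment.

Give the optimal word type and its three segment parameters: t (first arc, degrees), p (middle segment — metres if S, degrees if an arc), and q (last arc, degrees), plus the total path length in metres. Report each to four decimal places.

RSR: t = 17.9959°, p = 12.8011 m, q = 248.4041°, L = 35.0725 m

Let ψ = atan2(Δy, Δx) = atan2(1.76, 11.55) = 8.6641° be the start→goal bearing.
Normalize: d = |goal − start| / ρ = 11.683326/4.79 = 2.439108, α = (θ_start − ψ) mod 360° = 50.7359° = 0.885508 rad, β = (θ_goal − ψ) mod 360° = 144.3359° = 2.519136 rad.
Common terms: sin α = 0.774237, cos α = 0.632896, sin β = 0.583033, cos β = -0.812449, cos(α−β) = -0.062791, d² = 5.949246. Work in radians in the unit-radius frame; every candidate has L = ρ·(t + p + q).
LSL: p² = 2 + d² − 2cos(α−β) + 2d(sin α − sin β) = 9.007560; p = √p² = 3.001260; φ = atan2(cos β − cos α, d + sin α − sin β) = -0.502456 rad; t = (φ − α) mod 2π = 4.895221 rad, q = (β − φ) mod 2π = 3.021592 rad → L = 4.79·(4.895221 + 3.001260 + 3.021592) = 4.79·10.918073 = 52.297571 m
RSR: p² = 2 + d² − 2cos(α−β) + 2d(sin β − sin α) = 7.142094; p = √p² = 2.672470; φ = atan2(cos α − cos β, d − sin α + sin β) = 0.571421 rad; t = (α − φ) mod 2π = 0.314087 rad, q = (φ − β) mod 2π = 4.335470 rad → L = 4.79·(0.314087 + 2.672470 + 4.335470) = 4.79·7.322027 = 35.072508 m
LSR: p² = d² − 2 + 2cos(α−β) + 2d(sin α + sin β) = 10.444717; p = √p² = 3.231829; φ = atan2(−cos α − cos β, d + sin α + sin β) − atan2(−2, p) = 0.601421 rad; t = (φ − α) mod 2π = 5.999099 rad, q = (φ − β) mod 2π = 4.365470 rad → L = 4.79·(5.999099 + 3.231829 + 4.365470) = 4.79·13.596398 = 65.126746 m
RSL: p² = d² − 2 + 2cos(α−β) − 2d(sin α + sin β) = -2.797387 < 0 → infeasible
RLR: c = (6 − d² + 2cos(α−β) + 2d(sin α − sin β))/8 = 0.107238; p = 2π − arccos c = 4.819834 rad; φ = atan2(cos α − cos β, d − sin α + sin β) = 0.571421 rad; t = (α − φ + p/2) mod 2π = 2.724004 rad, q = (α − β − t + p) mod 2π = 0.462201 rad → L = 4.79·(2.724004 + 4.819834 + 0.462201) = 4.79·8.006039 = 38.348929 m
LRL: c = (6 − d² + 2cos(α−β) − 2d(sin α − sin β))/8 = -0.125945; p = 2π − arccos c = 4.586109 rad; φ = atan2(cos β − cos α, d + sin α − sin β) = -0.502456 rad; t = (φ − α + p/2) mod 2π = 0.905090 rad, q = (β − α − t + p) mod 2π = 5.314646 rad → L = 4.79·(0.905090 + 4.586109 + 5.314646) = 4.79·10.805845 = 51.759999 m
Shortest: RSR with L = 35.072508 m ≈ 35.0725 m
Convert RSR to answer units (arcs ×180/π): t = 0.314087·180/π = 17.9959°, p = ρ·p = 4.79·2.672470 = 12.8011 m, q = 4.335470·180/π = 248.4041°, L = 35.0725 m.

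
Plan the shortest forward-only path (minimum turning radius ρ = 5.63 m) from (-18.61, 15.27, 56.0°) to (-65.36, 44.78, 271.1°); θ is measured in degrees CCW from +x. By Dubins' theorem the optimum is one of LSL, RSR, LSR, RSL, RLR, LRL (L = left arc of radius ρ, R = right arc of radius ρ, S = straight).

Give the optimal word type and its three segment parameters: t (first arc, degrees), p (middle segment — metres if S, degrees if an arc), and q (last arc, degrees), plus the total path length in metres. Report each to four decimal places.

Let ψ = atan2(Δy, Δx) = atan2(29.51, -46.75) = 147.7387° be the start→goal bearing.
Normalize: d = |goal − start| / ρ = 55.284741/5.63 = 9.819670, α = (θ_start − ψ) mod 360° = 268.2613° = 4.682044 rad, β = (θ_goal − ψ) mod 360° = 123.3613° = 2.153062 rad.
Common terms: sin α = -0.999540, cos α = -0.030341, sin β = 0.835219, cos β = -0.549917, cos(α−β) = -0.818150, d² = 96.425915. Work in radians in the unit-radius frame; every candidate has L = ρ·(t + p + q).
LSL: p² = 2 + d² − 2cos(α−β) + 2d(sin α − sin β) = 64.028767; p = √p² = 8.001798; φ = atan2(cos β − cos α, d + sin α − sin β) = -0.064978 rad; t = (φ − α) mod 2π = 1.536163 rad, q = (β − φ) mod 2π = 2.218040 rad → L = 5.63·(1.536163 + 8.001798 + 2.218040) = 5.63·11.756001 = 66.186285 m
RSR: p² = 2 + d² − 2cos(α−β) + 2d(sin β − sin α) = 136.095663; p = √p² = 11.666005; φ = atan2(cos α − cos β, d − sin α + sin β) = 0.044552 rad; t = (α − φ) mod 2π = 4.637491 rad, q = (φ − β) mod 2π = 4.174676 rad → L = 5.63·(4.637491 + 11.666005 + 4.174676) = 5.63·20.478172 = 115.292108 m
LSR: p² = d² − 2 + 2cos(α−β) + 2d(sin α + sin β) = 89.562468; p = √p² = 9.463745; φ = atan2(−cos α − cos β, d + sin α + sin β) − atan2(−2, p) = 0.268293 rad; t = (φ − α) mod 2π = 1.869435 rad, q = (φ − β) mod 2π = 4.398417 rad → L = 5.63·(1.869435 + 9.463745 + 4.398417) = 5.63·15.731597 = 88.568889 m
RSL: p² = d² − 2 + 2cos(α−β) − 2d(sin α + sin β) = 96.016764; p = √p² = 9.798814; φ = atan2(cos α + cos β, d − sin α − sin β) − atan2(2, p) = -0.259394 rad; t = (α − φ) mod 2π = 4.941438 rad, q = (β − φ) mod 2π = 2.412456 rad → L = 5.63·(4.941438 + 9.798814 + 2.412456) = 5.63·17.152709 = 96.569749 m
RLR: c = (6 − d² + 2cos(α−β) + 2d(sin α − sin β))/8 = -16.011958, |c| > 1 → infeasible
LRL: c = (6 − d² + 2cos(α−β) − 2d(sin α − sin β))/8 = -7.003596, |c| > 1 → infeasible
Shortest: LSL with L = 66.186285 m ≈ 66.1863 m
Convert LSL to answer units (arcs ×180/π): t = 1.536163·180/π = 88.0157°, p = ρ·p = 5.63·8.001798 = 45.0501 m, q = 2.218040·180/π = 127.0843°, L = 66.1863 m.

LSL: t = 88.0157°, p = 45.0501 m, q = 127.0843°, L = 66.1863 m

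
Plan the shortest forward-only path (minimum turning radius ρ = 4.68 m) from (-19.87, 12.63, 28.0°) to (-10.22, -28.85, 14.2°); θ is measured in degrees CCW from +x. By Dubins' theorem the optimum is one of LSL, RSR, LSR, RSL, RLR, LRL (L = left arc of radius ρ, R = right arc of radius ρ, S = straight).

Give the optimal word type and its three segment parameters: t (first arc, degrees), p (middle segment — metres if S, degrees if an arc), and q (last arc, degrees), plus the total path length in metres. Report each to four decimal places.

RSL: t = 123.3917°, p = 32.0732 m, q = 109.5917°, L = 51.1036 m

Let ψ = atan2(Δy, Δx) = atan2(-41.48, 9.65) = -76.9035° be the start→goal bearing.
Normalize: d = |goal − start| / ρ = 42.587708/4.68 = 9.099938, α = (θ_start − ψ) mod 360° = 104.9035° = 1.830912 rad, β = (θ_goal − ψ) mod 360° = 91.1035° = 1.590057 rad.
Common terms: sin α = 0.966360, cos α = -0.257192, sin β = 0.999815, cos β = -0.019259, cos(α−β) = 0.971134, d² = 82.808866. Work in radians in the unit-radius frame; every candidate has L = ρ·(t + p + q).
LSL: p² = 2 + d² − 2cos(α−β) + 2d(sin α − sin β) = 82.257733; p = √p² = 9.069605; φ = atan2(cos β − cos α, d + sin α − sin β) = 0.026237 rad; t = (φ − α) mod 2π = 4.478510 rad, q = (β − φ) mod 2π = 1.563820 rad → L = 4.68·(4.478510 + 9.069605 + 1.563820) = 4.68·15.111935 = 70.723855 m
RSR: p² = 2 + d² − 2cos(α−β) + 2d(sin β − sin α) = 83.475462; p = √p² = 9.136491; φ = atan2(cos α − cos β, d − sin α + sin β) = -0.026045 rad; t = (α − φ) mod 2π = 1.856957 rad, q = (φ − β) mod 2π = 4.667084 rad → L = 4.68·(1.856957 + 9.136491 + 4.667084) = 4.68·15.660531 = 73.291287 m
LSR: p² = d² − 2 + 2cos(α−β) + 2d(sin α + sin β) = 118.535269; p = √p² = 10.887390; φ = atan2(−cos α − cos β, d + sin α + sin β) − atan2(−2, p) = 0.206650 rad; t = (φ − α) mod 2π = 4.658923 rad, q = (φ − β) mod 2π = 4.899779 rad → L = 4.68·(4.658923 + 10.887390 + 4.899779) = 4.68·20.446092 = 95.687711 m
RSL: p² = d² − 2 + 2cos(α−β) − 2d(sin α + sin β) = 46.966999; p = √p² = 6.853247; φ = atan2(cos α + cos β, d − sin α − sin β) − atan2(2, p) = -0.322680 rad; t = (α − φ) mod 2π = 2.153592 rad, q = (β − φ) mod 2π = 1.912737 rad → L = 4.68·(2.153592 + 6.853247 + 1.912737) = 4.68·10.919576 = 51.103617 m
RLR: c = (6 − d² + 2cos(α−β) + 2d(sin α − sin β))/8 = -9.434433, |c| > 1 → infeasible
LRL: c = (6 − d² + 2cos(α−β) − 2d(sin α − sin β))/8 = -9.282217, |c| > 1 → infeasible
Shortest: RSL with L = 51.103617 m ≈ 51.1036 m
Convert RSL to answer units (arcs ×180/π): t = 2.153592·180/π = 123.3917°, p = ρ·p = 4.68·6.853247 = 32.0732 m, q = 1.912737·180/π = 109.5917°, L = 51.1036 m.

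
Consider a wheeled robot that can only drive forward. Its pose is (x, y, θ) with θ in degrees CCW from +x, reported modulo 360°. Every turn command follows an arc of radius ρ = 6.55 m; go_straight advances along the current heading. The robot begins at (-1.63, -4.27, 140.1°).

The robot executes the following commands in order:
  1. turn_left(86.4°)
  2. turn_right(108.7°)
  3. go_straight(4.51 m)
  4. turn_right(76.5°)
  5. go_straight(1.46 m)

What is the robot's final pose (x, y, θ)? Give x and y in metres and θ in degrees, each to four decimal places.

set_pose: (x, y, θ) = (-1.6300, -4.2700, 140.1000°), ρ = 6.55
turn_left(86.4°): centre at ρ to the left, rotate +86.4° → (-10.5827, -4.7862, 226.5000°)
turn_right(108.7°): centre at ρ to the right, rotate −108.7° → (-21.1279, -3.3323, 117.8000°)
go_straight(4.51): x += 4.51·cos θ, y += 4.51·sin θ → (-23.2313, 0.6571, 117.8000°)
turn_right(76.5°): centre at ρ to the right, rotate −76.5° → (-21.7603, 8.6328, 41.3000°)
go_straight(1.46): x += 1.46·cos θ, y += 1.46·sin θ → (-20.6635, 9.5964, 41.3000°)

(-20.6635, 9.5964, 41.3000°)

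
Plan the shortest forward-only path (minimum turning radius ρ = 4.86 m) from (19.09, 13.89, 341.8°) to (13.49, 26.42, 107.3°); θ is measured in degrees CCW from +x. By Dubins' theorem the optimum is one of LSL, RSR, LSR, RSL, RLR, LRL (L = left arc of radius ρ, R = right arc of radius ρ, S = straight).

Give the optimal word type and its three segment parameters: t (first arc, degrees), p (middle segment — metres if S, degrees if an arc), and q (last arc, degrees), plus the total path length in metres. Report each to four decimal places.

RLR: t = 0.4191°, p = 213.7995°, q = 87.8804°, L = 25.6249 m

Let ψ = atan2(Δy, Δx) = atan2(12.53, -5.60) = 114.0812° be the start→goal bearing.
Normalize: d = |goal − start| / ρ = 13.724464/4.86 = 2.823964, α = (θ_start − ψ) mod 360° = 227.7188° = 3.974443 rad, β = (θ_goal − ψ) mod 360° = 353.2188° = 6.164831 rad.
Common terms: sin α = -0.739852, cos α = -0.672769, sin β = -0.118078, cos β = 0.993004, cos(α−β) = -0.580703, d² = 7.974771. Work in radians in the unit-radius frame; every candidate has L = ρ·(t + p + q).
LSL: p² = 2 + d² − 2cos(α−β) + 2d(sin α − sin β) = 7.624440; p = √p² = 2.761239; φ = atan2(cos β − cos α, d + sin α − sin β) = 0.647595 rad; t = (φ − α) mod 2π = 2.956338 rad, q = (β − φ) mod 2π = 5.517236 rad → L = 4.86·(2.956338 + 2.761239 + 5.517236) = 4.86·11.234812 = 54.601188 m
RSR: p² = 2 + d² − 2cos(α−β) + 2d(sin β − sin α) = 14.647914; p = √p² = 3.827259; φ = atan2(cos α − cos β, d − sin α + sin β) = -0.450304 rad; t = (α − φ) mod 2π = 4.424747 rad, q = (φ − β) mod 2π = 5.951235 rad → L = 4.86·(4.424747 + 3.827259 + 5.951235) = 4.86·14.203242 = 69.027755 m
LSR: p² = d² − 2 + 2cos(α−β) + 2d(sin α + sin β) = -0.032161 < 0 → infeasible
RSL: p² = d² − 2 + 2cos(α−β) − 2d(sin α + sin β) = 9.658891; p = √p² = 3.107876; φ = atan2(cos α + cos β, d − sin α − sin β) − atan2(2, p) = -0.485054 rad; t = (α − φ) mod 2π = 4.459497 rad, q = (β − φ) mod 2π = 0.366700 rad → L = 4.86·(4.459497 + 3.107876 + 0.366700) = 4.86·7.934072 = 38.559591 m
RLR: c = (6 − d² + 2cos(α−β) + 2d(sin α − sin β))/8 = -0.830989; p = 2π − arccos c = 3.731505 rad; φ = atan2(cos α − cos β, d − sin α + sin β) = -0.450304 rad; t = (α − φ + p/2) mod 2π = 0.007315 rad, q = (α − β − t + p) mod 2π = 1.533802 rad → L = 4.86·(0.007315 + 3.731505 + 1.533802) = 4.86·5.272623 = 25.624946 m
LRL: c = (6 − d² + 2cos(α−β) − 2d(sin α − sin β))/8 = 0.046945; p = 2π − arccos c = 4.759351 rad; φ = atan2(cos β − cos α, d + sin α − sin β) = 0.647595 rad; t = (φ − α + p/2) mod 2π = 5.336013 rad, q = (β − α − t + p) mod 2π = 1.613726 rad → L = 4.86·(5.336013 + 4.759351 + 1.613726) = 4.86·11.709091 = 56.906181 m
Shortest: RLR with L = 25.624946 m ≈ 25.6249 m
Convert RLR to answer units (arcs ×180/π): t = 0.007315·180/π = 0.4191°, p = 3.731505·180/π = 213.7995°, q = 1.533802·180/π = 87.8804°, L = 25.6249 m.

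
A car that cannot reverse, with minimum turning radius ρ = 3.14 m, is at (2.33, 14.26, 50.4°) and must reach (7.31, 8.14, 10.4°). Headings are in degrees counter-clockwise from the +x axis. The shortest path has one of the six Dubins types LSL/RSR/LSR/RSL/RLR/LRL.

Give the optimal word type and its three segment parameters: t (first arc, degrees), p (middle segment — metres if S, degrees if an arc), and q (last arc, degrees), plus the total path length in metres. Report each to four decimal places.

LSL: t = 273.2235°, p = 8.4862 m, q = 46.7765°, L = 26.0233 m

Let ψ = atan2(Δy, Δx) = atan2(-6.12, 4.98) = -50.8639° be the start→goal bearing.
Normalize: d = |goal − start| / ρ = 7.890171/3.14 = 2.512793, α = (θ_start − ψ) mod 360° = 101.2639° = 1.767388 rad, β = (θ_goal − ψ) mod 360° = 61.2639° = 1.069256 rad.
Common terms: sin α = 0.980738, cos α = -0.195328, sin β = 0.876843, cos β = 0.480776, cos(α−β) = 0.766044, d² = 6.314130. Work in radians in the unit-radius frame; every candidate has L = ρ·(t + p + q).
LSL: p² = 2 + d² − 2cos(α−β) + 2d(sin α − sin β) = 7.304174; p = √p² = 2.702624; φ = atan2(cos β − cos α, d + sin α − sin β) = 0.252852 rad; t = (φ − α) mod 2π = 4.768649 rad, q = (β − φ) mod 2π = 0.816405 rad → L = 3.14·(4.768649 + 2.702624 + 0.816405) = 3.14·8.287677 = 26.023306 m
RSR: p² = 2 + d² − 2cos(α−β) + 2d(sin β − sin α) = 6.259909; p = √p² = 2.501981; φ = atan2(cos α − cos β, d − sin α + sin β) = -0.273629 rad; t = (α − φ) mod 2π = 2.041017 rad, q = (φ − β) mod 2π = 4.940300 rad → L = 3.14·(2.041017 + 2.501981 + 4.940300) = 3.14·9.483298 = 29.777556 m
LSR: p² = d² − 2 + 2cos(α−β) + 2d(sin α + sin β) = 15.181655; p = √p² = 3.896364; φ = atan2(−cos α − cos β, d + sin α + sin β) − atan2(−2, p) = 0.409008 rad; t = (φ − α) mod 2π = 4.924806 rad, q = (φ − β) mod 2π = 5.622937 rad → L = 3.14·(4.924806 + 3.896364 + 5.622937) = 3.14·14.444107 = 45.354497 m
RSL: p² = d² − 2 + 2cos(α−β) − 2d(sin α + sin β) = -3.489216 < 0 → infeasible
RLR: c = (6 − d² + 2cos(α−β) + 2d(sin α − sin β))/8 = 0.217511; p = 2π − arccos c = 4.931653 rad; φ = atan2(cos α − cos β, d − sin α + sin β) = -0.273629 rad; t = (α − φ + p/2) mod 2π = 4.506844 rad, q = (α − β − t + p) mod 2π = 1.122941 rad → L = 3.14·(4.506844 + 4.931653 + 1.122941) = 3.14·10.561438 = 33.162915 m
LRL: c = (6 − d² + 2cos(α−β) − 2d(sin α − sin β))/8 = 0.086978; p = 2π − arccos c = 4.799477 rad; φ = atan2(cos β − cos α, d + sin α − sin β) = 0.252852 rad; t = (φ − α + p/2) mod 2π = 0.885202 rad, q = (β − α − t + p) mod 2π = 3.216143 rad → L = 3.14·(0.885202 + 4.799477 + 3.216143) = 3.14·8.900823 = 27.948584 m
Shortest: LSL with L = 26.023306 m ≈ 26.0233 m
Convert LSL to answer units (arcs ×180/π): t = 4.768649·180/π = 273.2235°, p = ρ·p = 3.14·2.702624 = 8.4862 m, q = 0.816405·180/π = 46.7765°, L = 26.0233 m.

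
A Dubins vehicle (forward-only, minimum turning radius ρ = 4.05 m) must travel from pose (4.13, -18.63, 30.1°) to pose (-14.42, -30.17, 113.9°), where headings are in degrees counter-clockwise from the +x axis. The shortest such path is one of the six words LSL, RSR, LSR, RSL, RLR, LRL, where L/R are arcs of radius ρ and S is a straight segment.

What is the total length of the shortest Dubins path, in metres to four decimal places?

37.5728 m

Let ψ = atan2(Δy, Δx) = atan2(-11.54, -18.55) = -148.1142° be the start→goal bearing.
Normalize: d = |goal − start| / ρ = 21.846604/4.05 = 5.394223, α = (θ_start − ψ) mod 360° = 178.2142° = 3.110424 rad, β = (θ_goal − ψ) mod 360° = 262.0142° = 4.573010 rad.
Common terms: sin α = 0.031164, cos α = -0.999514, sin β = -0.990302, cos β = -0.138928, cos(α−β) = 0.107999, d² = 29.097644. Work in radians in the unit-radius frame; every candidate has L = ρ·(t + p + q).
LSL: p² = 2 + d² − 2cos(α−β) + 2d(sin α − sin β) = 41.901679; p = √p² = 6.473151; φ = atan2(cos β − cos α, d + sin α − sin β) = 0.133342 rad; t = (φ − α) mod 2π = 3.306103 rad, q = (β − φ) mod 2π = 4.439668 rad → L = 4.05·(3.306103 + 6.473151 + 4.439668) = 4.05·14.218922 = 57.586633 m
RSR: p² = 2 + d² − 2cos(α−β) + 2d(sin β − sin α) = 19.861611; p = √p² = 4.456637; φ = atan2(cos α − cos β, d − sin α + sin β) = -0.194323 rad; t = (α − φ) mod 2π = 3.304747 rad, q = (φ − β) mod 2π = 1.515853 rad → L = 4.05·(3.304747 + 4.456637 + 1.515853) = 4.05·9.277236 = 37.572806 m
LSR: p² = d² − 2 + 2cos(α−β) + 2d(sin α + sin β) = 16.966027; p = √p² = 4.118984; φ = atan2(−cos α − cos β, d + sin α + sin β) − atan2(−2, p) = 0.703292 rad; t = (φ − α) mod 2π = 3.876053 rad, q = (φ − β) mod 2π = 2.413467 rad → L = 4.05·(3.876053 + 4.118984 + 2.413467) = 4.05·10.408504 = 42.154442 m
RSL: p² = d² − 2 + 2cos(α−β) − 2d(sin α + sin β) = 37.661258; p = √p² = 6.136877; φ = atan2(cos α + cos β, d − sin α − sin β) − atan2(2, p) = -0.492350 rad; t = (α − φ) mod 2π = 3.602774 rad, q = (β − φ) mod 2π = 5.065360 rad → L = 4.05·(3.602774 + 6.136877 + 5.065360) = 4.05·14.805011 = 59.960294 m
RLR: c = (6 − d² + 2cos(α−β) + 2d(sin α − sin β))/8 = -1.482701, |c| > 1 → infeasible
LRL: c = (6 − d² + 2cos(α−β) − 2d(sin α − sin β))/8 = -4.237710, |c| > 1 → infeasible
Shortest: RSR with L = 37.572806 m ≈ 37.5728 m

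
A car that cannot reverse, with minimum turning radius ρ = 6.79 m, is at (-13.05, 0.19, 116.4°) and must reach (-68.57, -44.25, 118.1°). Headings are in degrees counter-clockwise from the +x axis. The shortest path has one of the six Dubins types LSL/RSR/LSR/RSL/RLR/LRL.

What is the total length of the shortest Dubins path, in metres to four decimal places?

Let ψ = atan2(Δy, Δx) = atan2(-44.44, -55.52) = -141.3251° be the start→goal bearing.
Normalize: d = |goal − start| / ρ = 71.115287/6.79 = 10.473533, α = (θ_start − ψ) mod 360° = 257.7251° = 4.498151 rad, β = (θ_goal − ψ) mod 360° = 259.4251° = 4.527822 rad.
Common terms: sin α = -0.977139, cos α = -0.212602, sin β = -0.983016, cos β = -0.183521, cos(α−β) = 0.999560, d² = 109.694886. Work in radians in the unit-radius frame; every candidate has L = ρ·(t + p + q).
LSL: p² = 2 + d² − 2cos(α−β) + 2d(sin α − sin β) = 109.818873; p = √p² = 10.479450; φ = atan2(cos β − cos α, d + sin α − sin β) = 0.002775 rad; t = (φ − α) mod 2π = 1.787809 rad, q = (β − φ) mod 2π = 4.525047 rad → L = 6.79·(1.787809 + 10.479450 + 4.525047) = 6.79·16.792306 = 114.019757 m
RSR: p² = 2 + d² − 2cos(α−β) + 2d(sin β − sin α) = 109.572660; p = √p² = 10.467696; φ = atan2(cos α − cos β, d − sin α + sin β) = -0.002778 rad; t = (α − φ) mod 2π = 4.500930 rad, q = (φ − β) mod 2π = 1.752585 rad → L = 6.79·(4.500930 + 10.467696 + 1.752585) = 6.79·16.721211 = 113.537021 m
LSR: p² = d² − 2 + 2cos(α−β) + 2d(sin α + sin β) = 68.634520; p = √p² = 8.284595; φ = atan2(−cos α − cos β, d + sin α + sin β) − atan2(−2, p) = 0.283376 rad; t = (φ − α) mod 2π = 2.068409 rad, q = (φ − β) mod 2π = 2.038739 rad → L = 6.79·(2.068409 + 8.284595 + 2.038739) = 6.79·12.391744 = 84.139939 m
RSL: p² = d² − 2 + 2cos(α−β) − 2d(sin α + sin β) = 150.753492; p = √p² = 12.278171; φ = atan2(cos α + cos β, d − sin α − sin β) − atan2(2, p) = -0.193321 rad; t = (α − φ) mod 2π = 4.691472 rad, q = (β − φ) mod 2π = 4.721143 rad → L = 6.79·(4.691472 + 12.278171 + 4.721143) = 6.79·21.690786 = 147.280438 m
RLR: c = (6 − d² + 2cos(α−β) + 2d(sin α − sin β))/8 = -12.696582, |c| > 1 → infeasible
LRL: c = (6 − d² + 2cos(α−β) − 2d(sin α − sin β))/8 = -12.727359, |c| > 1 → infeasible
Shortest: LSR with L = 84.139939 m ≈ 84.1399 m

84.1399 m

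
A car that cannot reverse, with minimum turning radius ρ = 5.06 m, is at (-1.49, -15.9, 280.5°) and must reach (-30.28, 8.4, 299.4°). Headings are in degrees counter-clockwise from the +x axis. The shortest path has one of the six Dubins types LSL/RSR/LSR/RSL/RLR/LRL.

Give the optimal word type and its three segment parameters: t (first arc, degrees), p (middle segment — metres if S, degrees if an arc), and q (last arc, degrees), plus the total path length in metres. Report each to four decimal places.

Let ψ = atan2(Δy, Δx) = atan2(24.30, -28.79) = 139.8342° be the start→goal bearing.
Normalize: d = |goal − start| / ρ = 37.674316/5.06 = 7.445517, α = (θ_start − ψ) mod 360° = 140.6658° = 2.455081 rad, β = (θ_goal − ψ) mod 360° = 159.5658° = 2.784949 rad.
Common terms: sin α = 0.633843, cos α = -0.773462, sin β = 0.349131, cos β = -0.937074, cos(α−β) = 0.946085, d² = 55.435724. Work in radians in the unit-radius frame; every candidate has L = ρ·(t + p + q).
LSL: p² = 2 + d² − 2cos(α−β) + 2d(sin α − sin β) = 59.783198; p = √p² = 7.731960; φ = atan2(cos β − cos α, d + sin α − sin β) = -0.021162 rad; t = (φ − α) mod 2π = 3.806942 rad, q = (β − φ) mod 2π = 2.806111 rad → L = 5.06·(3.806942 + 7.731960 + 2.806111) = 5.06·14.345012 = 72.585761 m
RSR: p² = 2 + d² − 2cos(α−β) + 2d(sin β − sin α) = 51.303908; p = √p² = 7.162675; φ = atan2(cos α − cos β, d − sin α + sin β) = 0.022844 rad; t = (α − φ) mod 2π = 2.432237 rad, q = (φ − β) mod 2π = 3.521081 rad → L = 5.06·(2.432237 + 7.162675 + 3.521081) = 5.06·13.115993 = 66.366923 m
LSR: p² = d² − 2 + 2cos(α−β) + 2d(sin α + sin β) = 69.965393; p = √p² = 8.364532; φ = atan2(−cos α − cos β, d + sin α + sin β) − atan2(−2, p) = 0.434926 rad; t = (φ − α) mod 2π = 4.263030 rad, q = (φ − β) mod 2π = 3.933162 rad → L = 5.06·(4.263030 + 8.364532 + 3.933162) = 5.06·16.560724 = 83.797263 m
RSL: p² = d² − 2 + 2cos(α−β) − 2d(sin α + sin β) = 40.690397; p = √p² = 6.378902; φ = atan2(cos α + cos β, d − sin α − sin β) − atan2(2, p) = -0.562577 rad; t = (α − φ) mod 2π = 3.017659 rad, q = (β − φ) mod 2π = 3.347526 rad → L = 5.06·(3.017659 + 6.378902 + 3.347526) = 5.06·12.744087 = 64.485081 m
RLR: c = (6 − d² + 2cos(α−β) + 2d(sin α − sin β))/8 = -5.412989, |c| > 1 → infeasible
LRL: c = (6 − d² + 2cos(α−β) − 2d(sin α − sin β))/8 = -6.472900, |c| > 1 → infeasible
Shortest: RSL with L = 64.485081 m ≈ 64.4851 m
Convert RSL to answer units (arcs ×180/π): t = 3.017659·180/π = 172.8991°, p = ρ·p = 5.06·6.378902 = 32.2772 m, q = 3.347526·180/π = 191.7991°, L = 64.4851 m.

RSL: t = 172.8991°, p = 32.2772 m, q = 191.7991°, L = 64.4851 m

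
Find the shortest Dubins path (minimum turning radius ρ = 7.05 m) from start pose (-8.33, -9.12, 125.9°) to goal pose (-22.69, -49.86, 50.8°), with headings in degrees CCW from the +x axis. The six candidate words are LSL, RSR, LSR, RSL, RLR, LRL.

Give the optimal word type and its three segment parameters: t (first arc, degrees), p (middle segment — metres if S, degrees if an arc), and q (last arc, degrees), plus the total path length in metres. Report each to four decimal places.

Let ψ = atan2(Δy, Δx) = atan2(-40.74, -14.36) = -109.4165° be the start→goal bearing.
Normalize: d = |goal − start| / ρ = 43.196727/7.05 = 6.127195, α = (θ_start − ψ) mod 360° = 235.3165° = 4.107048 rad, β = (θ_goal − ψ) mod 360° = 160.2165° = 2.796305 rad.
Common terms: sin α = -0.822308, cos α = -0.569043, sin β = 0.338467, cos β = -0.940978, cos(α−β) = 0.257133, d² = 37.542522. Work in radians in the unit-radius frame; every candidate has L = ρ·(t + p + q).
LSL: p² = 2 + d² − 2cos(α−β) + 2d(sin α − sin β) = 24.803667; p = √p² = 4.980328; φ = atan2(cos β − cos α, d + sin α − sin β) = -0.074750 rad; t = (φ − α) mod 2π = 2.101387 rad, q = (β − φ) mod 2π = 2.871056 rad → L = 7.05·(2.101387 + 4.980328 + 2.871056) = 7.05·9.952771 = 70.167036 m
RSR: p² = 2 + d² − 2cos(α−β) + 2d(sin β − sin α) = 53.252846; p = √p² = 7.297455; φ = atan2(cos α − cos β, d − sin α + sin β) = 0.050990 rad; t = (α − φ) mod 2π = 4.056058 rad, q = (φ − β) mod 2π = 3.537870 rad → L = 7.05·(4.056058 + 7.297455 + 3.537870) = 7.05·14.891382 = 104.984246 m
LSR: p² = d² − 2 + 2cos(α−β) + 2d(sin α + sin β) = 30.127614; p = √p² = 5.488863; φ = atan2(−cos α − cos β, d + sin α + sin β) − atan2(−2, p) = 0.610873 rad; t = (φ − α) mod 2π = 2.787011 rad, q = (φ − β) mod 2π = 4.097753 rad → L = 7.05·(2.787011 + 5.488863 + 4.097753) = 7.05·12.373626 = 87.234065 m
RSL: p² = d² − 2 + 2cos(α−β) − 2d(sin α + sin β) = 41.985961; p = √p² = 6.479657; φ = atan2(cos α + cos β, d − sin α − sin β) − atan2(2, p) = -0.523938 rad; t = (α − φ) mod 2π = 4.630986 rad, q = (β − φ) mod 2π = 3.320243 rad → L = 7.05·(4.630986 + 6.479657 + 3.320243) = 7.05·14.430886 = 101.737750 m
RLR: c = (6 − d² + 2cos(α−β) + 2d(sin α − sin β))/8 = -5.656606, |c| > 1 → infeasible
LRL: c = (6 − d² + 2cos(α−β) − 2d(sin α − sin β))/8 = -2.100458, |c| > 1 → infeasible
Shortest: LSL with L = 70.167036 m ≈ 70.1670 m
Convert LSL to answer units (arcs ×180/π): t = 2.101387·180/π = 120.4006°, p = ρ·p = 7.05·4.980328 = 35.1113 m, q = 2.871056·180/π = 164.4994°, L = 70.1670 m.

LSL: t = 120.4006°, p = 35.1113 m, q = 164.4994°, L = 70.1670 m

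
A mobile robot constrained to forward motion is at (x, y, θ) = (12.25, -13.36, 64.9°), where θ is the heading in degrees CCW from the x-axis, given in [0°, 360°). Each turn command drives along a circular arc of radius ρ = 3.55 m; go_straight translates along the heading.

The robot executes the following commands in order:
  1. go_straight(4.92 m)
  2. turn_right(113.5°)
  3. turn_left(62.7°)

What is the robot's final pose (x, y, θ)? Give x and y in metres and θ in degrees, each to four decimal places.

set_pose: (x, y, θ) = (12.2500, -13.3600, 64.9000°), ρ = 3.55
go_straight(4.92): x += 4.92·cos θ, y += 4.92·sin θ → (14.3371, -8.9046, 64.9000°)
turn_right(113.5°): centre at ρ to the right, rotate −113.5° → (20.2147, -8.0629, -48.6000° ≡ 311.4000°)
turn_left(62.7°): centre at ρ to the left, rotate +62.7° → (23.7425, -9.1582, 374.1000° ≡ 14.1000°)

(23.7425, -9.1582, 14.1000°)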